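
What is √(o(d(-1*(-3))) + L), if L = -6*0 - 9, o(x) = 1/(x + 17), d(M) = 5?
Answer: I*√4334/22 ≈ 2.9924*I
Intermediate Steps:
o(x) = 1/(17 + x)
L = -9 (L = 0 - 9 = -9)
√(o(d(-1*(-3))) + L) = √(1/(17 + 5) - 9) = √(1/22 - 9) = √(-197/22) = I*√4334/22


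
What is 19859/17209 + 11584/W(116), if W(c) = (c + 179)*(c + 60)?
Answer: 76901771/55843205 ≈ 1.3771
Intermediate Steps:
W(c) = (60 + c)*(179 + c) (W(c) = (179 + c)*(60 + c) = (60 + c)*(179 + c))
19859/17209 + 11584/W(116) = 19859/17209 + 11584/(10740 + 116² + 239*116) = 19859*(1/17209) + 11584/(10740 + 13456 + 27724) = 19859/17209 + 11584/51920 = 19859/17209 + 11584*(1/51920) = 19859/17209 + 724/3245 = 76901771/55843205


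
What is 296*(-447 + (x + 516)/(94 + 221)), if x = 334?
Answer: -8285336/63 ≈ -1.3151e+5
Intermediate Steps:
296*(-447 + (x + 516)/(94 + 221)) = 296*(-447 + (334 + 516)/(94 + 221)) = 296*(-447 + 850/315) = 296*(-447 + 850*(1/315)) = 296*(-447 + 170/63) = 296*(-27991/63) = -8285336/63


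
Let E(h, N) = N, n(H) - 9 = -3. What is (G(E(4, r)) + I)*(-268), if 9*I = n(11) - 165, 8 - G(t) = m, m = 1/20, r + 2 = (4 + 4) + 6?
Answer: 39061/15 ≈ 2604.1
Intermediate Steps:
n(H) = 6 (n(H) = 9 - 3 = 6)
r = 12 (r = -2 + ((4 + 4) + 6) = -2 + (8 + 6) = -2 + 14 = 12)
m = 1/20 ≈ 0.050000
G(t) = 159/20 (G(t) = 8 - 1*1/20 = 8 - 1/20 = 159/20)
I = -53/3 (I = (6 - 165)/9 = (⅑)*(-159) = -53/3 ≈ -17.667)
(G(E(4, r)) + I)*(-268) = (159/20 - 53/3)*(-268) = -583/60*(-268) = 39061/15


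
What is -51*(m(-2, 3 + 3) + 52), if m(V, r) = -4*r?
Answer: -1428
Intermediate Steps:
-51*(m(-2, 3 + 3) + 52) = -51*(-4*(3 + 3) + 52) = -51*(-4*6 + 52) = -51*(-24 + 52) = -51*28 = -1428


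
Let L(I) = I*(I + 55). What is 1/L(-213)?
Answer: 1/33654 ≈ 2.9714e-5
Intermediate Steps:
L(I) = I*(55 + I)
1/L(-213) = 1/(-213*(55 - 213)) = 1/(-213*(-158)) = 1/33654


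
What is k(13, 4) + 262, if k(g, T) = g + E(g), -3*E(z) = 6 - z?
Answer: 832/3 ≈ 277.33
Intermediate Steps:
E(z) = -2 + z/3 (E(z) = -(6 - z)/3 = -2 + z/3)
k(g, T) = -2 + 4*g/3 (k(g, T) = g + (-2 + g/3) = -2 + 4*g/3)
k(13, 4) + 262 = (-2 + (4/3)*13) + 262 = (-2 + 52/3) + 262 = 46/3 + 262 = 832/3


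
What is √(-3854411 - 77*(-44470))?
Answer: I*√430221 ≈ 655.91*I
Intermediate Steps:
√(-3854411 - 77*(-44470)) = √(-3854411 + 3424190) = √(-430221) = I*√430221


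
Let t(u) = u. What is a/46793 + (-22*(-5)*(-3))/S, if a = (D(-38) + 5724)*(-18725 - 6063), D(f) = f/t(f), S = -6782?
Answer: -481213497455/158675063 ≈ -3032.7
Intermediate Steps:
D(f) = 1 (D(f) = f/f = 1)
a = -141911300 (a = (1 + 5724)*(-18725 - 6063) = 5725*(-24788) = -141911300)
a/46793 + (-22*(-5)*(-3))/S = -141911300/46793 + (-22*(-5)*(-3))/(-6782) = -141911300*1/46793 + (110*(-3))*(-1/6782) = -141911300/46793 - 330*(-1/6782) = -141911300/46793 + 165/3391 = -481213497455/158675063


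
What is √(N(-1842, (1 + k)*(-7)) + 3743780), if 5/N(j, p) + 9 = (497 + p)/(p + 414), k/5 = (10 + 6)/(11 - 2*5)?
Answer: √6395307441365/1307 ≈ 1934.9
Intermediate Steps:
k = 80 (k = 5*((10 + 6)/(11 - 2*5)) = 5*(16/(11 - 10)) = 5*(16/1) = 5*(16*1) = 5*16 = 80)
N(j, p) = 5/(-9 + (497 + p)/(414 + p)) (N(j, p) = 5/(-9 + (497 + p)/(p + 414)) = 5/(-9 + (497 + p)/(414 + p)))
√(N(-1842, (1 + k)*(-7)) + 3743780) = √(5*(-414 - (1 + 80)*(-7))/(3229 + 8*((1 + 80)*(-7))) + 3743780) = √(5*(-414 - 81*(-7))/(3229 + 8*(81*(-7))) + 3743780) = √(5*(-414 - 1*(-567))/(3229 + 8*(-567)) + 3743780) = √(5*(-414 + 567)/(3229 - 4536) + 3743780) = √(5*153/(-1307) + 3743780) = √(5*(-1/1307)*153 + 3743780) = √(-765/1307 + 3743780) = √(4893119695/1307) = √6395307441365/1307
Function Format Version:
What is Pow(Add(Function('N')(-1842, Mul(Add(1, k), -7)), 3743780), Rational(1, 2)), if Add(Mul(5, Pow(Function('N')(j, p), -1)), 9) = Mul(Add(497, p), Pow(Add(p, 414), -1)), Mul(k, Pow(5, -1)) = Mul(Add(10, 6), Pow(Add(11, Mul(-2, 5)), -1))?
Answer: Mul(Rational(1, 1307), Pow(6395307441365, Rational(1, 2))) ≈ 1934.9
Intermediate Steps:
k = 80 (k = Mul(5, Mul(Add(10, 6), Pow(Add(11, Mul(-2, 5)), -1))) = Mul(5, Mul(16, Pow(Add(11, -10), -1))) = Mul(5, Mul(16, Pow(1, -1))) = Mul(5, Mul(16, 1)) = Mul(5, 16) = 80)
Function('N')(j, p) = Mul(5, Pow(Add(-9, Mul(Pow(Add(414, p), -1), Add(497, p))), -1)) (Function('N')(j, p) = Mul(5, Pow(Add(-9, Mul(Add(497, p), Pow(Add(p, 414), -1))), -1)) = Mul(5, Pow(Add(-9, Mul(Add(497, p), Pow(Add(414, p), -1))), -1)) = Mul(5, Pow(Add(-9, Mul(Pow(Add(414, p), -1), Add(497, p))), -1)))
Pow(Add(Function('N')(-1842, Mul(Add(1, k), -7)), 3743780), Rational(1, 2)) = Pow(Add(Mul(5, Pow(Add(3229, Mul(8, Mul(Add(1, 80), -7))), -1), Add(-414, Mul(-1, Mul(Add(1, 80), -7)))), 3743780), Rational(1, 2)) = Pow(Add(Mul(5, Pow(Add(3229, Mul(8, Mul(81, -7))), -1), Add(-414, Mul(-1, Mul(81, -7)))), 3743780), Rational(1, 2)) = Pow(Add(Mul(5, Pow(Add(3229, Mul(8, -567)), -1), Add(-414, Mul(-1, -567))), 3743780), Rational(1, 2)) = Pow(Add(Mul(5, Pow(Add(3229, -4536), -1), Add(-414, 567)), 3743780), Rational(1, 2)) = Pow(Add(Mul(5, Pow(-1307, -1), 153), 3743780), Rational(1, 2)) = Pow(Add(Mul(5, Rational(-1, 1307), 153), 3743780), Rational(1, 2)) = Pow(Add(Rational(-765, 1307), 3743780), Rational(1, 2)) = Pow(Rational(4893119695, 1307), Rational(1, 2)) = Mul(Rational(1, 1307), Pow(6395307441365, Rational(1, 2)))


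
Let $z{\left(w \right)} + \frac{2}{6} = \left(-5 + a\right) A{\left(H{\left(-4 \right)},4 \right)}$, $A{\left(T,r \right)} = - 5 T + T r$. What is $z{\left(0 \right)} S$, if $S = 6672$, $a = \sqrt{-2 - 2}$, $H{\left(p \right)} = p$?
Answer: $-135664 + 53376 i \approx -1.3566 \cdot 10^{5} + 53376.0 i$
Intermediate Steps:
$a = 2 i$ ($a = \sqrt{-4} = 2 i \approx 2.0 i$)
$z{\left(w \right)} = - \frac{61}{3} + 8 i$ ($z{\left(w \right)} = - \frac{1}{3} + \left(-5 + 2 i\right) \left(- 4 \left(-5 + 4\right)\right) = - \frac{1}{3} + \left(-5 + 2 i\right) \left(\left(-4\right) \left(-1\right)\right) = - \frac{1}{3} + \left(-5 + 2 i\right) 4 = - \frac{1}{3} - \left(20 - 8 i\right) = - \frac{61}{3} + 8 i$)
$z{\left(0 \right)} S = \left(- \frac{61}{3} + 8 i\right) 6672 = -135664 + 53376 i$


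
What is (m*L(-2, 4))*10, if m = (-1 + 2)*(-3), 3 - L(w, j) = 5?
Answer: 60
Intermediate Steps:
L(w, j) = -2 (L(w, j) = 3 - 1*5 = 3 - 5 = -2)
m = -3 (m = 1*(-3) = -3)
(m*L(-2, 4))*10 = -3*(-2)*10 = 6*10 = 60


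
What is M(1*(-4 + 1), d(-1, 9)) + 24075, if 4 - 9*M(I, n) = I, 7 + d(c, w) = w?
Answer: 216682/9 ≈ 24076.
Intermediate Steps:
d(c, w) = -7 + w
M(I, n) = 4/9 - I/9
M(1*(-4 + 1), d(-1, 9)) + 24075 = (4/9 - (-4 + 1)/9) + 24075 = (4/9 - (-3)/9) + 24075 = (4/9 - 1/9*(-3)) + 24075 = (4/9 + 1/3) + 24075 = 7/9 + 24075 = 216682/9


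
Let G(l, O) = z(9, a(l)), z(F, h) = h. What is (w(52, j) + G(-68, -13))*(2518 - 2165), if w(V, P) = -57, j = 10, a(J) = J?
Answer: -44125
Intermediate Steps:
G(l, O) = l
(w(52, j) + G(-68, -13))*(2518 - 2165) = (-57 - 68)*(2518 - 2165) = -125*353 = -44125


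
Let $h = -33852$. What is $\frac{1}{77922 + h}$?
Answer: $\frac{1}{44070} \approx 2.2691 \cdot 10^{-5}$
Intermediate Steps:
$\frac{1}{77922 + h} = \frac{1}{77922 - 33852} = \frac{1}{44070}$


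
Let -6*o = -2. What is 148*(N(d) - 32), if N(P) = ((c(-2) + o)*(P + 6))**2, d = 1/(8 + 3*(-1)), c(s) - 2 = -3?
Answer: -496688/225 ≈ -2207.5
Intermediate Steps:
c(s) = -1 (c(s) = 2 - 3 = -1)
d = 1/5 (d = 1/(8 - 3) = 1/5 ≈ 0.20000)
o = 1/3 (o = -1/6*(-2) = 1/3 ≈ 0.33333)
N(P) = (-4 - 2*P/3)**2 (N(P) = ((-1 + 1/3)*(P + 6))**2 = (-2*(6 + P)/3)**2 = (-4 - 2*P/3)**2)
148*(N(d) - 32) = 148*(4*(6 + 1/5)**2/9 - 32) = 148*(4*(31/5)**2/9 - 32) = 148*((4/9)*(961/25) - 32) = 148*(3844/225 - 32) = 148*(-3356/225) = -496688/225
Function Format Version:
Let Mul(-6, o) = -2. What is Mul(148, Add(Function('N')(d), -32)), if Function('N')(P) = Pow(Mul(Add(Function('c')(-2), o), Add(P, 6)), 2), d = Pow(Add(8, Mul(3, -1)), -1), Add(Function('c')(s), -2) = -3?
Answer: Rational(-496688, 225) ≈ -2207.5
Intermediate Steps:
Function('c')(s) = -1 (Function('c')(s) = Add(2, -3) = -1)
d = Rational(1, 5) (d = Pow(Add(8, -3), -1) = Pow(5, -1) = Rational(1, 5) ≈ 0.20000)
o = Rational(1, 3) (o = Mul(Rational(-1, 6), -2) = Rational(1, 3) ≈ 0.33333)
Function('N')(P) = Pow(Add(-4, Mul(Rational(-2, 3), P)), 2) (Function('N')(P) = Pow(Mul(Add(-1, Rational(1, 3)), Add(P, 6)), 2) = Pow(Mul(Rational(-2, 3), Add(6, P)), 2) = Pow(Add(-4, Mul(Rational(-2, 3), P)), 2))
Mul(148, Add(Function('N')(d), -32)) = Mul(148, Add(Mul(Rational(4, 9), Pow(Add(6, Rational(1, 5)), 2)), -32)) = Mul(148, Add(Mul(Rational(4, 9), Pow(Rational(31, 5), 2)), -32)) = Mul(148, Add(Mul(Rational(4, 9), Rational(961, 25)), -32)) = Mul(148, Add(Rational(3844, 225), -32)) = Mul(148, Rational(-3356, 225)) = Rational(-496688, 225)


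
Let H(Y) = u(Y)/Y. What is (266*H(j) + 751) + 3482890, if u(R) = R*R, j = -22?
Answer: 3477789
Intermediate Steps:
u(R) = R²
H(Y) = Y (H(Y) = Y²/Y = Y)
(266*H(j) + 751) + 3482890 = (266*(-22) + 751) + 3482890 = (-5852 + 751) + 3482890 = -5101 + 3482890 = 3477789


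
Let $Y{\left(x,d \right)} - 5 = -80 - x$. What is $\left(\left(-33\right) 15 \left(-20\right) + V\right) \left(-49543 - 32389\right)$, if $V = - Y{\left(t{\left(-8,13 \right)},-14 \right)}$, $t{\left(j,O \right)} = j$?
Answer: $-816616244$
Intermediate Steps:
$Y{\left(x,d \right)} = -75 - x$ ($Y{\left(x,d \right)} = 5 - \left(80 + x\right) = -75 - x$)
$V = 67$ ($V = - (-75 - -8) = - (-75 + 8) = \left(-1\right) \left(-67\right) = 67$)
$\left(\left(-33\right) 15 \left(-20\right) + V\right) \left(-49543 - 32389\right) = \left(\left(-33\right) 15 \left(-20\right) + 67\right) \left(-49543 - 32389\right) = \left(\left(-495\right) \left(-20\right) + 67\right) \left(-81932\right) = \left(9900 + 67\right) \left(-81932\right) = 9967 \left(-81932\right) = -816616244$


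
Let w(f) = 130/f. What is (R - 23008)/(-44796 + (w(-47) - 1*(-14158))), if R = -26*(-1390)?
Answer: -154301/360029 ≈ -0.42858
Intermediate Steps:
R = 36140
(R - 23008)/(-44796 + (w(-47) - 1*(-14158))) = (36140 - 23008)/(-44796 + (130/(-47) - 1*(-14158))) = 13132/(-44796 + (130*(-1/47) + 14158)) = 13132/(-44796 + (-130/47 + 14158)) = 13132/(-44796 + 665296/47) = 13132/(-1440116/47) = 13132*(-47/1440116) = -154301/360029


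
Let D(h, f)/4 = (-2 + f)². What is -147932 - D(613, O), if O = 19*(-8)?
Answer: -242796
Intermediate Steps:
O = -152
D(h, f) = 4*(-2 + f)²
-147932 - D(613, O) = -147932 - 4*(-2 - 152)² = -147932 - 4*(-154)² = -147932 - 4*23716 = -147932 - 1*94864 = -147932 - 94864 = -242796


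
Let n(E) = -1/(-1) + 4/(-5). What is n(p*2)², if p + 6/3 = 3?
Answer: 1/25 ≈ 0.040000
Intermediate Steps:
p = 1 (p = -2 + 3 = 1)
n(E) = ⅕ (n(E) = -1*(-1) + 4*(-⅕) = 1 - ⅘ = ⅕)
n(p*2)² = (⅕)² = 1/25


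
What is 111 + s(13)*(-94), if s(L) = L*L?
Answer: -15775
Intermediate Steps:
s(L) = L²
111 + s(13)*(-94) = 111 + 13²*(-94) = 111 + 169*(-94) = 111 - 15886 = -15775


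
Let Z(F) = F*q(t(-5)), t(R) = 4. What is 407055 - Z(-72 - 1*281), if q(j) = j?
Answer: 408467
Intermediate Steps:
Z(F) = 4*F (Z(F) = F*4 = 4*F)
407055 - Z(-72 - 1*281) = 407055 - 4*(-72 - 1*281) = 407055 - 4*(-72 - 281) = 407055 - 4*(-353) = 407055 - 1*(-1412) = 407055 + 1412 = 408467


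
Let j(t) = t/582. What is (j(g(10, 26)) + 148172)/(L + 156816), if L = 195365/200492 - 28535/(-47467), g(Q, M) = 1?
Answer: 410343888425724610/434286727531363809 ≈ 0.94487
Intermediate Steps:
j(t) = t/582 (j(t) = t*(1/582) = t/582)
L = 14994429675/9516753764 (L = 195365*(1/200492) - 28535*(-1/47467) = 195365/200492 + 28535/47467 = 14994429675/9516753764 ≈ 1.5756)
(j(g(10, 26)) + 148172)/(L + 156816) = ((1/582)*1 + 148172)/(14994429675/9516753764 + 156816) = (1/582 + 148172)/(1492394252685099/9516753764) = (86236105/582)*(9516753764/1492394252685099) = 410343888425724610/434286727531363809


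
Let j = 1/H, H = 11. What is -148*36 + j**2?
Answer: -644687/121 ≈ -5328.0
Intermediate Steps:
j = 1/11 ≈ 0.090909
-148*36 + j**2 = -148*36 + (1/11)**2 = -5328 + 1/121 = -644687/121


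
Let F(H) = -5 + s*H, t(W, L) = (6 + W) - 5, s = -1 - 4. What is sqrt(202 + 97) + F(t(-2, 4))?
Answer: sqrt(299) ≈ 17.292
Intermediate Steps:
s = -5
t(W, L) = 1 + W
F(H) = -5 - 5*H
sqrt(202 + 97) + F(t(-2, 4)) = sqrt(202 + 97) + (-5 - 5*(1 - 2)) = sqrt(299) + (-5 - 5*(-1)) = sqrt(299) + (-5 + 5) = sqrt(299) + 0 = sqrt(299)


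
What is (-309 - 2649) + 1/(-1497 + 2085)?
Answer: -1739303/588 ≈ -2958.0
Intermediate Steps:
(-309 - 2649) + 1/(-1497 + 2085) = -2958 + 1/588 = -1739303/588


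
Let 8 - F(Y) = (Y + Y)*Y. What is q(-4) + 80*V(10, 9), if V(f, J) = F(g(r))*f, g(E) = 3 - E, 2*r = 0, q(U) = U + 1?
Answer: -8003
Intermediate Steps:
q(U) = 1 + U
r = 0 (r = (½)*0 = 0)
F(Y) = 8 - 2*Y² (F(Y) = 8 - (Y + Y)*Y = 8 - 2*Y*Y = 8 - 2*Y²)
V(f, J) = -10*f (V(f, J) = (8 - 2*(3 - 1*0)²)*f = (8 - 2*(3 + 0)²)*f = (8 - 2*3²)*f = (8 - 2*9)*f = (8 - 18)*f = -10*f)
q(-4) + 80*V(10, 9) = (1 - 4) + 80*(-10*10) = -3 + 80*(-100) = -3 - 8000 = -8003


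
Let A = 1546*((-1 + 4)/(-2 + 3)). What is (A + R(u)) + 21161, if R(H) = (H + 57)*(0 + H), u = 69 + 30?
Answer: 41243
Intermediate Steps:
u = 99
A = 4638 (A = 1546*(3/1) = 1546*(3*1) = 1546*3 = 4638)
R(H) = H*(57 + H) (R(H) = (57 + H)*H = H*(57 + H))
(A + R(u)) + 21161 = (4638 + 99*(57 + 99)) + 21161 = (4638 + 99*156) + 21161 = (4638 + 15444) + 21161 = 20082 + 21161 = 41243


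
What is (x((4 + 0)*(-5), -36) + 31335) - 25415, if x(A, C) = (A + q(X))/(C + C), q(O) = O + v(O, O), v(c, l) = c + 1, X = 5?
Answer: 47361/8 ≈ 5920.1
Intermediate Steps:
v(c, l) = 1 + c
q(O) = 1 + 2*O (q(O) = O + (1 + O) = 1 + 2*O)
x(A, C) = (11 + A)/(2*C) (x(A, C) = (A + (1 + 2*5))/(C + C) = (A + (1 + 10))/((2*C)) = (A + 11)*(1/(2*C)) = (11 + A)*(1/(2*C)) = (11 + A)/(2*C))
(x((4 + 0)*(-5), -36) + 31335) - 25415 = ((½)*(11 + (4 + 0)*(-5))/(-36) + 31335) - 25415 = ((½)*(-1/36)*(11 + 4*(-5)) + 31335) - 25415 = ((½)*(-1/36)*(11 - 20) + 31335) - 25415 = ((½)*(-1/36)*(-9) + 31335) - 25415 = (⅛ + 31335) - 25415 = 250681/8 - 25415 = 47361/8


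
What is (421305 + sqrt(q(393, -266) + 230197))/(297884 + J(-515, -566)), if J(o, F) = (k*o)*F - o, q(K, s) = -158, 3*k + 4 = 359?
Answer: 1263915/104374147 + 3*sqrt(230039)/104374147 ≈ 0.012123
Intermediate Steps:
k = 355/3 (k = -4/3 + (1/3)*359 = -4/3 + 359/3 = 355/3 ≈ 118.33)
J(o, F) = -o + 355*F*o/3 (J(o, F) = (355*o/3)*F - o = 355*F*o/3 - o = -o + 355*F*o/3)
(421305 + sqrt(q(393, -266) + 230197))/(297884 + J(-515, -566)) = (421305 + sqrt(-158 + 230197))/(297884 + (1/3)*(-515)*(-3 + 355*(-566))) = (421305 + sqrt(230039))/(297884 + (1/3)*(-515)*(-3 - 200930)) = (421305 + sqrt(230039))/(297884 + (1/3)*(-515)*(-200933)) = (421305 + sqrt(230039))/(297884 + 103480495/3) = (421305 + sqrt(230039))/(104374147/3) = (421305 + sqrt(230039))*(3/104374147) = 1263915/104374147 + 3*sqrt(230039)/104374147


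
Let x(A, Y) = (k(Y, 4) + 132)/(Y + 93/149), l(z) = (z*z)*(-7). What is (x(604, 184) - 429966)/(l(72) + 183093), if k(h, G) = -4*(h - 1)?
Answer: -3942674698/1346152915 ≈ -2.9288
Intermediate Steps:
k(h, G) = 4 - 4*h (k(h, G) = -4*(-1 + h) = 4 - 4*h)
l(z) = -7*z² (l(z) = z²*(-7) = -7*z²)
x(A, Y) = (136 - 4*Y)/(93/149 + Y) (x(A, Y) = ((4 - 4*Y) + 132)/(Y + 93/149) = (136 - 4*Y)/(Y + 93*(1/149)) = (136 - 4*Y)/(Y + 93/149) = (136 - 4*Y)/(93/149 + Y))
(x(604, 184) - 429966)/(l(72) + 183093) = (596*(34 - 1*184)/(93 + 149*184) - 429966)/(-7*72² + 183093) = (596*(34 - 184)/(93 + 27416) - 429966)/(-7*5184 + 183093) = (596*(-150)/27509 - 429966)/(-36288 + 183093) = (596*(1/27509)*(-150) - 429966)/146805 = (-89400/27509 - 429966)*(1/146805) = -11828024094/27509*1/146805 = -3942674698/1346152915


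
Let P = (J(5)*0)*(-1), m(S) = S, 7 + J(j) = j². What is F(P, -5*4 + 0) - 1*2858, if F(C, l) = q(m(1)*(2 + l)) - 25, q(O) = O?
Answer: -2901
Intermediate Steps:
J(j) = -7 + j²
P = 0 (P = ((-7 + 5²)*0)*(-1) = ((-7 + 25)*0)*(-1) = (18*0)*(-1) = 0*(-1) = 0)
F(C, l) = -23 + l (F(C, l) = 1*(2 + l) - 25 = (2 + l) - 25 = -23 + l)
F(P, -5*4 + 0) - 1*2858 = (-23 + (-5*4 + 0)) - 1*2858 = (-23 + (-20 + 0)) - 2858 = (-23 - 20) - 2858 = -43 - 2858 = -2901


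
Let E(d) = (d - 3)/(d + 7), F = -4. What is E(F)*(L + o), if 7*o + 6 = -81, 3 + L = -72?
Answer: 204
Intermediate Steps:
L = -75 (L = -3 - 72 = -75)
E(d) = (-3 + d)/(7 + d)
o = -87/7 (o = -6/7 + (1/7)*(-81) = -6/7 - 81/7 = -87/7 ≈ -12.429)
E(F)*(L + o) = ((-3 - 4)/(7 - 4))*(-75 - 87/7) = (-7/3)*(-612/7) = ((1/3)*(-7))*(-612/7) = -7/3*(-612/7) = 204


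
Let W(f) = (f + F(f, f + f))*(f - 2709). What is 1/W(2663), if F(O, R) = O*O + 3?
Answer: -1/326334810 ≈ -3.0643e-9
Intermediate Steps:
F(O, R) = 3 + O**2 (F(O, R) = O**2 + 3 = 3 + O**2)
W(f) = (-2709 + f)*(3 + f + f**2) (W(f) = (f + (3 + f**2))*(f - 2709) = (3 + f + f**2)*(-2709 + f) = (-2709 + f)*(3 + f + f**2))
1/W(2663) = 1/(-8127 + 2663**3 - 2708*2663**2 - 2706*2663) = 1/(-8127 + 18884848247 - 2708*7091569 - 7206078) = 1/(-8127 + 18884848247 - 19203968852 - 7206078) = 1/(-326334810) = -1/326334810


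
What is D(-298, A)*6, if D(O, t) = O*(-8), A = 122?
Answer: 14304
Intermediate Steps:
D(O, t) = -8*O
D(-298, A)*6 = -8*(-298)*6 = 2384*6 = 14304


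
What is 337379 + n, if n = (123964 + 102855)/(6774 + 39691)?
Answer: 15676542054/46465 ≈ 3.3738e+5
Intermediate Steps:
n = 226819/46465 ≈ 4.8815
337379 + n = 337379 + 226819/46465 = 15676542054/46465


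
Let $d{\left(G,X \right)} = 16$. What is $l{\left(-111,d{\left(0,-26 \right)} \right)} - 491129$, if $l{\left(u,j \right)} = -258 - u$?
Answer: $-491276$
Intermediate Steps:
$l{\left(-111,d{\left(0,-26 \right)} \right)} - 491129 = \left(-258 - -111\right) - 491129 = \left(-258 + 111\right) - 491129 = -147 - 491129 = -491276$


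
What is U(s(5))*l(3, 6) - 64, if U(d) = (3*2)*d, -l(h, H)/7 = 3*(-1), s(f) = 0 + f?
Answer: 566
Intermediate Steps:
s(f) = f
l(h, H) = 21 (l(h, H) = -21*(-1) = -7*(-3) = 21)
U(d) = 6*d
U(s(5))*l(3, 6) - 64 = (6*5)*21 - 64 = 30*21 - 64 = 630 - 64 = 566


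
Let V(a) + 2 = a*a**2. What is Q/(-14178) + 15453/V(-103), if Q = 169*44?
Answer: -1390770913/2582118627 ≈ -0.53862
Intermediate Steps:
Q = 7436
V(a) = -2 + a**3 (V(a) = -2 + a*a**2 = -2 + a**3)
Q/(-14178) + 15453/V(-103) = 7436/(-14178) + 15453/(-2 + (-103)**3) = 7436*(-1/14178) + 15453/(-2 - 1092727) = -3718/7089 + 15453/(-1092729) = -3718/7089 + 15453*(-1/1092729) = -3718/7089 - 5151/364243 = -1390770913/2582118627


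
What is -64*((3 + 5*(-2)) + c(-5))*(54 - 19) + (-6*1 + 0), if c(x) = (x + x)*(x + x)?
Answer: -208326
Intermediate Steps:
c(x) = 4*x² (c(x) = (2*x)*(2*x) = 4*x²)
-64*((3 + 5*(-2)) + c(-5))*(54 - 19) + (-6*1 + 0) = -64*((3 + 5*(-2)) + 4*(-5)²)*(54 - 19) + (-6*1 + 0) = -64*((3 - 10) + 4*25)*35 + (-6 + 0) = -64*(-7 + 100)*35 - 6 = -5952*35 - 6 = -64*3255 - 6 = -208320 - 6 = -208326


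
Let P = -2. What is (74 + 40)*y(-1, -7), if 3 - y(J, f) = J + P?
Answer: 684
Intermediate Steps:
y(J, f) = 5 - J (y(J, f) = 3 - (J - 2) = 3 - (-2 + J) = 3 + (2 - J) = 5 - J)
(74 + 40)*y(-1, -7) = (74 + 40)*(5 - 1*(-1)) = 114*(5 + 1) = 114*6 = 684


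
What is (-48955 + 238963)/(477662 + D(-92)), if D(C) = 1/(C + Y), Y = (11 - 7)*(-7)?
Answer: 22800960/57319439 ≈ 0.39779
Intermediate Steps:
Y = -28 (Y = 4*(-7) = -28)
D(C) = 1/(-28 + C) (D(C) = 1/(C - 28) = 1/(-28 + C))
(-48955 + 238963)/(477662 + D(-92)) = (-48955 + 238963)/(477662 + 1/(-28 - 92)) = 190008/(477662 + 1/(-120)) = 190008/(477662 - 1/120) = 190008/(57319439/120) = 190008*(120/57319439) = 22800960/57319439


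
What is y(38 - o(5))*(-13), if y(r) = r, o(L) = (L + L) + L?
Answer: -299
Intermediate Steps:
o(L) = 3*L (o(L) = 2*L + L = 3*L)
y(38 - o(5))*(-13) = (38 - 3*5)*(-13) = (38 - 1*15)*(-13) = (38 - 15)*(-13) = 23*(-13) = -299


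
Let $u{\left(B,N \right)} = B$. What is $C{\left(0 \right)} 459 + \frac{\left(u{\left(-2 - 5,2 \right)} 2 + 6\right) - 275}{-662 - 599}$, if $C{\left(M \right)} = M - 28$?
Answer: $- \frac{16206089}{1261} \approx -12852.0$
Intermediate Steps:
$C{\left(M \right)} = -28 + M$
$C{\left(0 \right)} 459 + \frac{\left(u{\left(-2 - 5,2 \right)} 2 + 6\right) - 275}{-662 - 599} = \left(-28 + 0\right) 459 + \frac{\left(\left(-2 - 5\right) 2 + 6\right) - 275}{-662 - 599} = \left(-28\right) 459 + \frac{\left(\left(-2 - 5\right) 2 + 6\right) - 275}{-1261} = -12852 + \left(\left(\left(-7\right) 2 + 6\right) - 275\right) \left(- \frac{1}{1261}\right) = -12852 + \left(\left(-14 + 6\right) - 275\right) \left(- \frac{1}{1261}\right) = -12852 + \left(-8 - 275\right) \left(- \frac{1}{1261}\right) = -12852 - - \frac{283}{1261} = -12852 + \frac{283}{1261} = - \frac{16206089}{1261}$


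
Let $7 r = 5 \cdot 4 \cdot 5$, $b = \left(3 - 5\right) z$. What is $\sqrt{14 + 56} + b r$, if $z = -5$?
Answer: $\frac{1000}{7} + \sqrt{70} \approx 151.22$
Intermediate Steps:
$b = 10$ ($b = \left(3 - 5\right) \left(-5\right) = \left(-2\right) \left(-5\right) = 10$)
$r = \frac{100}{7}$ ($r = \frac{5 \cdot 4 \cdot 5}{7} = \frac{20 \cdot 5}{7} = \frac{1}{7} \cdot 100 = \frac{100}{7} \approx 14.286$)
$\sqrt{14 + 56} + b r = \sqrt{14 + 56} + 10 \cdot \frac{100}{7} = \sqrt{70} + \frac{1000}{7} = \frac{1000}{7} + \sqrt{70}$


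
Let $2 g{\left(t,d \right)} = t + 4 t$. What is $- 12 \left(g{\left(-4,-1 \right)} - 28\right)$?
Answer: $456$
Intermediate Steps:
$g{\left(t,d \right)} = \frac{5 t}{2}$ ($g{\left(t,d \right)} = \frac{t + 4 t}{2} = \frac{5 t}{2}$)
$- 12 \left(g{\left(-4,-1 \right)} - 28\right) = - 12 \left(\frac{5}{2} \left(-4\right) - 28\right) = - 12 \left(-10 - 28\right) = \left(-12\right) \left(-38\right) = 456$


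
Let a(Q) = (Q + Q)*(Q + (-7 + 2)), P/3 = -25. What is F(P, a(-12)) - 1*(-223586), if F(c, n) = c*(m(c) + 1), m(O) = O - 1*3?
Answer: 229361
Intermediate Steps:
P = -75 (P = 3*(-25) = -75)
m(O) = -3 + O (m(O) = O - 3 = -3 + O)
a(Q) = 2*Q*(-5 + Q) (a(Q) = (2*Q)*(Q - 5) = (2*Q)*(-5 + Q) = 2*Q*(-5 + Q))
F(c, n) = c*(-2 + c) (F(c, n) = c*((-3 + c) + 1) = c*(-2 + c))
F(P, a(-12)) - 1*(-223586) = -75*(-2 - 75) - 1*(-223586) = -75*(-77) + 223586 = 5775 + 223586 = 229361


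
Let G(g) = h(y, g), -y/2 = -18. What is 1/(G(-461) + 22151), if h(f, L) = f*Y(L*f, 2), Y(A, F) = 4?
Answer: 1/22295 ≈ 4.4853e-5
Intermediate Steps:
y = 36 (y = -2*(-18) = 36)
h(f, L) = 4*f (h(f, L) = f*4 = 4*f)
G(g) = 144 (G(g) = 4*36 = 144)
1/(G(-461) + 22151) = 1/(144 + 22151) = 1/22295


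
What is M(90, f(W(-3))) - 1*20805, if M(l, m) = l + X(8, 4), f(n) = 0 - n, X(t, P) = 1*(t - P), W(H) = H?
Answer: -20711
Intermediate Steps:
X(t, P) = t - P
f(n) = -n
M(l, m) = 4 + l (M(l, m) = l + (8 - 1*4) = l + (8 - 4) = l + 4 = 4 + l)
M(90, f(W(-3))) - 1*20805 = (4 + 90) - 1*20805 = 94 - 20805 = -20711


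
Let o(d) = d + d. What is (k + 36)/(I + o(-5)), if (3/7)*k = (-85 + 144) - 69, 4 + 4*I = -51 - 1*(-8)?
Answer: -152/261 ≈ -0.58238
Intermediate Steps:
o(d) = 2*d
I = -47/4 (I = -1 + (-51 - 1*(-8))/4 = -1 + (-51 + 8)/4 = -1 + (¼)*(-43) = -1 - 43/4 = -47/4 ≈ -11.750)
k = -70/3 (k = 7*((-85 + 144) - 69)/3 = 7*(59 - 69)/3 = (7/3)*(-10) = -70/3 ≈ -23.333)
(k + 36)/(I + o(-5)) = (-70/3 + 36)/(-47/4 + 2*(-5)) = 38/(3*(-47/4 - 10)) = 38/(3*(-87/4)) = (38/3)*(-4/87) = -152/261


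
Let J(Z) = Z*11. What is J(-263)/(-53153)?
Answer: 2893/53153 ≈ 0.054428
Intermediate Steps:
J(Z) = 11*Z
J(-263)/(-53153) = (11*(-263))/(-53153) = -2893*(-1/53153) = 2893/53153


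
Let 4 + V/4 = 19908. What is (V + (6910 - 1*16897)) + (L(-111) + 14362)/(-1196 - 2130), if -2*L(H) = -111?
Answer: 463143273/6652 ≈ 69625.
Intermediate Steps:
L(H) = 111/2 (L(H) = -1/2*(-111) = 111/2)
V = 79616 (V = -16 + 4*19908 = -16 + 79632 = 79616)
(V + (6910 - 1*16897)) + (L(-111) + 14362)/(-1196 - 2130) = (79616 + (6910 - 1*16897)) + (111/2 + 14362)/(-1196 - 2130) = (79616 + (6910 - 16897)) + (28835/2)/(-3326) = (79616 - 9987) + (28835/2)*(-1/3326) = 69629 - 28835/6652 = 463143273/6652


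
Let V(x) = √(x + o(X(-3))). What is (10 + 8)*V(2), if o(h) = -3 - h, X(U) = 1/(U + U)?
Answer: 3*I*√30 ≈ 16.432*I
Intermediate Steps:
X(U) = 1/(2*U)
V(x) = √(-17/6 + x) (V(x) = √(x + (-3 - 1/(2*(-3)))) = √(x + (-3 - (-1)/(2*3))) = √(x + (-3 - 1*(-⅙))) = √(x + (-3 + ⅙)) = √(x - 17/6) = √(-17/6 + x))
(10 + 8)*V(2) = (10 + 8)*(√(-102 + 36*2)/6) = 18*(√(-102 + 72)/6) = 18*(√(-30)/6) = 18*((I*√30)/6) = 18*(I*√30/6) = 3*I*√30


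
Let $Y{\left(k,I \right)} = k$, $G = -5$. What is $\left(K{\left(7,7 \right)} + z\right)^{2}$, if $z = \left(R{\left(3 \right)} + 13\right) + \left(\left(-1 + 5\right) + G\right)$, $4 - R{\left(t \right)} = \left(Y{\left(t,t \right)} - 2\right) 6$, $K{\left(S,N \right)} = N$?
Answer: $289$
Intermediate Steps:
$R{\left(t \right)} = 16 - 6 t$ ($R{\left(t \right)} = 4 - \left(t - 2\right) 6 = 4 - \left(-2 + t\right) 6 = 4 - \left(-12 + 6 t\right) = 16 - 6 t$)
$z = 10$ ($z = \left(\left(16 - 18\right) + 13\right) + \left(\left(-1 + 5\right) - 5\right) = \left(\left(16 - 18\right) + 13\right) + \left(4 - 5\right) = \left(-2 + 13\right) - 1 = 11 - 1 = 10$)
$\left(K{\left(7,7 \right)} + z\right)^{2} = \left(7 + 10\right)^{2} = 17^{2} = 289$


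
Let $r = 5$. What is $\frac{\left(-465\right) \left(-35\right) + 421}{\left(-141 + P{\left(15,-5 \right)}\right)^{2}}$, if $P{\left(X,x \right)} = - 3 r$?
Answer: $\frac{2087}{3042} \approx 0.68606$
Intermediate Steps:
$P{\left(X,x \right)} = -15$ ($P{\left(X,x \right)} = \left(-3\right) 5 = -15$)
$\frac{\left(-465\right) \left(-35\right) + 421}{\left(-141 + P{\left(15,-5 \right)}\right)^{2}} = \frac{\left(-465\right) \left(-35\right) + 421}{\left(-141 - 15\right)^{2}} = \frac{16275 + 421}{\left(-156\right)^{2}} = \frac{16696}{24336} = 16696 \cdot \frac{1}{24336} = \frac{2087}{3042}$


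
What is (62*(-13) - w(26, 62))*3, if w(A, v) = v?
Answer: -2604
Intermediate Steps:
(62*(-13) - w(26, 62))*3 = (62*(-13) - 1*62)*3 = (-806 - 62)*3 = -868*3 = -2604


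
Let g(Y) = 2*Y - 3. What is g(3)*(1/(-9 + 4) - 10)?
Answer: -153/5 ≈ -30.600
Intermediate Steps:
g(Y) = -3 + 2*Y
g(3)*(1/(-9 + 4) - 10) = (-3 + 2*3)*(1/(-9 + 4) - 10) = (-3 + 6)*(1/(-5) - 10) = 3*(-⅕ - 10) = 3*(-51/5) = -153/5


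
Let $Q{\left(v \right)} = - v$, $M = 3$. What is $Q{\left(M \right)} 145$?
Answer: $-435$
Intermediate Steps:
$Q{\left(M \right)} 145 = \left(-1\right) 3 \cdot 145 = \left(-3\right) 145 = -435$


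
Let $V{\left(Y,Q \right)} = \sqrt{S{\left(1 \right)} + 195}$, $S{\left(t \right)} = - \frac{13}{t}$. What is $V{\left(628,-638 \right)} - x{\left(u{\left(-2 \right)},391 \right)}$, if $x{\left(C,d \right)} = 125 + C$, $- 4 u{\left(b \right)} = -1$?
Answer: $- \frac{501}{4} + \sqrt{182} \approx -111.76$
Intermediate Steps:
$u{\left(b \right)} = \frac{1}{4}$ ($u{\left(b \right)} = \left(- \frac{1}{4}\right) \left(-1\right) = \frac{1}{4}$)
$V{\left(Y,Q \right)} = \sqrt{182}$ ($V{\left(Y,Q \right)} = \sqrt{- \frac{13}{1} + 195} = \sqrt{\left(-13\right) 1 + 195} = \sqrt{-13 + 195} = \sqrt{182}$)
$V{\left(628,-638 \right)} - x{\left(u{\left(-2 \right)},391 \right)} = \sqrt{182} - \left(125 + \frac{1}{4}\right) = \sqrt{182} - \frac{501}{4} = - \frac{501}{4} + \sqrt{182}$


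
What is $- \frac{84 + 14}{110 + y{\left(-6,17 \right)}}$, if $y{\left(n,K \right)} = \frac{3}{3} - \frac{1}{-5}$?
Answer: $- \frac{245}{278} \approx -0.8813$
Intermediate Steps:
$y{\left(n,K \right)} = \frac{6}{5}$ ($y{\left(n,K \right)} = 3 \cdot \frac{1}{3} - - \frac{1}{5} = 1 + \frac{1}{5} = \frac{6}{5}$)
$- \frac{84 + 14}{110 + y{\left(-6,17 \right)}} = - \frac{84 + 14}{110 + \frac{6}{5}} = - \frac{98}{\frac{556}{5}} = - \frac{98 \cdot 5}{556} = \left(-1\right) \frac{245}{278} = - \frac{245}{278}$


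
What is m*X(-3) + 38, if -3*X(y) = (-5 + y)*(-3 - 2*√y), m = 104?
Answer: -794 - 1664*I*√3/3 ≈ -794.0 - 960.71*I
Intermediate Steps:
X(y) = -(-5 + y)*(-3 - 2*√y)/3
m*X(-3) + 38 = 104*(-5 - 3 - 10*I*√3/3 + 2*(-3)^(3/2)/3) + 38 = 104*(-5 - 3 - 10*I*√3/3 + 2*(-3*I*√3)/3) + 38 = 104*(-5 - 3 - 10*I*√3/3 - 2*I*√3) + 38 = 104*(-8 - 16*I*√3/3) + 38 = (-832 - 1664*I*√3/3) + 38 = -794 - 1664*I*√3/3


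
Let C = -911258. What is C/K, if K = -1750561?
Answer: 911258/1750561 ≈ 0.52055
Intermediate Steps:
C/K = -911258/(-1750561) = -911258*(-1/1750561) = 911258/1750561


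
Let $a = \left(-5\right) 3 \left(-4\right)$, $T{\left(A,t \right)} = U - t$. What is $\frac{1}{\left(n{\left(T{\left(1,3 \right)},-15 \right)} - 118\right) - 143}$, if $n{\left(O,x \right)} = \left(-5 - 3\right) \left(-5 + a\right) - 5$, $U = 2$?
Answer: $- \frac{1}{706} \approx -0.0014164$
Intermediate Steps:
$T{\left(A,t \right)} = 2 - t$
$a = 60$ ($a = \left(-15\right) \left(-4\right) = 60$)
$n{\left(O,x \right)} = -445$ ($n{\left(O,x \right)} = \left(-5 - 3\right) \left(-5 + 60\right) - 5 = \left(-8\right) 55 - 5 = -440 - 5 = -445$)
$\frac{1}{\left(n{\left(T{\left(1,3 \right)},-15 \right)} - 118\right) - 143} = \frac{1}{\left(-445 - 118\right) - 143} = \frac{1}{-563 - 143} = \frac{1}{-706} = - \frac{1}{706}$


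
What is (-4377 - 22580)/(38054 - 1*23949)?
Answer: -3851/2015 ≈ -1.9112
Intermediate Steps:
(-4377 - 22580)/(38054 - 1*23949) = -26957/(38054 - 23949) = -26957/14105 = -26957*1/14105 = -3851/2015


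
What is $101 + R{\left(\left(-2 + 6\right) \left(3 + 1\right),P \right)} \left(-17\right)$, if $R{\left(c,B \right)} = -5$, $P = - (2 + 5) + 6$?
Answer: $186$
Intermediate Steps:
$P = -1$ ($P = \left(-1\right) 7 + 6 = -7 + 6 = -1$)
$101 + R{\left(\left(-2 + 6\right) \left(3 + 1\right),P \right)} \left(-17\right) = 101 - -85 = 101 + 85 = 186$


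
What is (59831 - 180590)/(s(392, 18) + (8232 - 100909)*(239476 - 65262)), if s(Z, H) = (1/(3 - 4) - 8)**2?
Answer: 120759/16145630797 ≈ 7.4794e-6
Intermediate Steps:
s(Z, H) = 81 (s(Z, H) = (1/(-1) - 8)**2 = (-1 - 8)**2 = (-9)**2 = 81)
(59831 - 180590)/(s(392, 18) + (8232 - 100909)*(239476 - 65262)) = (59831 - 180590)/(81 + (8232 - 100909)*(239476 - 65262)) = -120759/(81 - 92677*174214) = -120759/(81 - 16145630878) = -120759/(-16145630797) = -120759*(-1/16145630797) = 120759/16145630797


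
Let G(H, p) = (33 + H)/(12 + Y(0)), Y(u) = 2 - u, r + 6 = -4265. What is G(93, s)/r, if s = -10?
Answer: -9/4271 ≈ -0.0021072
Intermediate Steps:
r = -4271 (r = -6 - 4265 = -4271)
G(H, p) = 33/14 + H/14 (G(H, p) = (33 + H)/(12 + (2 - 1*0)) = (33 + H)/(12 + (2 + 0)) = (33 + H)/(12 + 2) = (33 + H)/14 = (33 + H)*(1/14) = 33/14 + H/14)
G(93, s)/r = (33/14 + (1/14)*93)/(-4271) = (33/14 + 93/14)*(-1/4271) = 9*(-1/4271) = -9/4271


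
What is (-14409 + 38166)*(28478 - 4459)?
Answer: 570619383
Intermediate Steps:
(-14409 + 38166)*(28478 - 4459) = 23757*24019 = 570619383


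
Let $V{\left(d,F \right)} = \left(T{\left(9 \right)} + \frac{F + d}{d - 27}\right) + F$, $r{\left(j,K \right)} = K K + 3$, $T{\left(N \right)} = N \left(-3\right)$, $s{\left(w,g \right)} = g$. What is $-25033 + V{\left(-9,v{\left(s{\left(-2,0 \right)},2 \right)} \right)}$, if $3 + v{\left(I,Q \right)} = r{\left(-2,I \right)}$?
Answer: $- \frac{100239}{4} \approx -25060.0$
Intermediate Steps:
$T{\left(N \right)} = - 3 N$
$r{\left(j,K \right)} = 3 + K^{2}$ ($r{\left(j,K \right)} = K^{2} + 3 = 3 + K^{2}$)
$v{\left(I,Q \right)} = I^{2}$ ($v{\left(I,Q \right)} = -3 + \left(3 + I^{2}\right) = I^{2}$)
$V{\left(d,F \right)} = -27 + F + \frac{F + d}{-27 + d}$ ($V{\left(d,F \right)} = \left(\left(-3\right) 9 + \frac{F + d}{d - 27}\right) + F = \left(-27 + \frac{F + d}{-27 + d}\right) + F = -27 + F + \frac{F + d}{-27 + d}$)
$-25033 + V{\left(-9,v{\left(s{\left(-2,0 \right)},2 \right)} \right)} = -25033 + \frac{729 - 26 \cdot 0^{2} - -234 + 0^{2} \left(-9\right)}{-27 - 9} = -25033 + \frac{729 - 0 + 234 + 0 \left(-9\right)}{-36} = -25033 - \frac{729 + 0 + 234 + 0}{36} = -25033 - \frac{107}{4} = - \frac{100239}{4}$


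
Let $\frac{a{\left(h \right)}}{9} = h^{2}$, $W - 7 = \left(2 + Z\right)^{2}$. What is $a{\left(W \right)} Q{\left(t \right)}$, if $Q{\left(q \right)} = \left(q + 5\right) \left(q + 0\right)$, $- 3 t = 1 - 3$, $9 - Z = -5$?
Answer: $2351746$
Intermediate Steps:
$Z = 14$ ($Z = 9 - -5 = 9 + 5 = 14$)
$t = \frac{2}{3}$ ($t = - \frac{1 - 3}{3} = \left(- \frac{1}{3}\right) \left(-2\right) = \frac{2}{3} \approx 0.66667$)
$Q{\left(q \right)} = q \left(5 + q\right)$ ($Q{\left(q \right)} = \left(5 + q\right) q = q \left(5 + q\right)$)
$W = 263$ ($W = 7 + \left(2 + 14\right)^{2} = 7 + 16^{2} = 7 + 256 = 263$)
$a{\left(h \right)} = 9 h^{2}$
$a{\left(W \right)} Q{\left(t \right)} = 9 \cdot 263^{2} \frac{2 \left(5 + \frac{2}{3}\right)}{3} = 9 \cdot 69169 \cdot \frac{2}{3} \cdot \frac{17}{3} = 622521 \cdot \frac{34}{9} = 2351746$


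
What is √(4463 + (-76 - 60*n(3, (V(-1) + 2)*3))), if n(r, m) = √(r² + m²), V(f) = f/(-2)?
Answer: √(4387 - 90*√29) ≈ 62.469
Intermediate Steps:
V(f) = -f/2 (V(f) = f*(-½) = -f/2)
n(r, m) = √(m² + r²)
√(4463 + (-76 - 60*n(3, (V(-1) + 2)*3))) = √(4463 + (-76 - 60*√(((-½*(-1) + 2)*3)² + 3²))) = √(4463 + (-76 - 60*√(((½ + 2)*3)² + 9))) = √(4463 + (-76 - 60*√(((5/2)*3)² + 9))) = √(4463 + (-76 - 60*√((15/2)² + 9))) = √(4463 + (-76 - 60*√(225/4 + 9))) = √(4463 + (-76 - 90*√29)) = √(4387 - 90*√29)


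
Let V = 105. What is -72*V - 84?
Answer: -7644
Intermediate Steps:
-72*V - 84 = -72*105 - 84 = -7560 - 84 = -7644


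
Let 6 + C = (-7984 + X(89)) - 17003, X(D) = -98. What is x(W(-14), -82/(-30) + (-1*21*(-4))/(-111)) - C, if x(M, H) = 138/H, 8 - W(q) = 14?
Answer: 27601417/1097 ≈ 25161.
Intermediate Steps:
W(q) = -6 (W(q) = 8 - 1*14 = 8 - 14 = -6)
C = -25091 (C = -6 + ((-7984 - 98) - 17003) = -6 + (-8082 - 17003) = -6 - 25085 = -25091)
x(W(-14), -82/(-30) + (-1*21*(-4))/(-111)) - C = 138/(-82/(-30) + (-1*21*(-4))/(-111)) - 1*(-25091) = 138/(-82*(-1/30) - 21*(-4)*(-1/111)) + 25091 = 138/(41/15 + 84*(-1/111)) + 25091 = 138/(41/15 - 28/37) + 25091 = 138/(1097/555) + 25091 = 138*(555/1097) + 25091 = 76590/1097 + 25091 = 27601417/1097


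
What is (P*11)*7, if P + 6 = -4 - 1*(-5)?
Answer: -385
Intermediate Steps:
P = -5 (P = -6 + (-4 - 1*(-5)) = -6 + (-4 + 5) = -6 + 1 = -5)
(P*11)*7 = -5*11*7 = -55*7 = -385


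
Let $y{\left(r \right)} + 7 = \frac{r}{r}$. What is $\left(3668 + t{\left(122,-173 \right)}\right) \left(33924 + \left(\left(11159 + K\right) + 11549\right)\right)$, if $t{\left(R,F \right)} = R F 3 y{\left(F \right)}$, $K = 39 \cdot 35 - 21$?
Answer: $22238202176$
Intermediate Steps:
$K = 1344$ ($K = 1365 - 21 = 1344$)
$y{\left(r \right)} = -6$ ($y{\left(r \right)} = -7 + \frac{r}{r} = -7 + 1 = -6$)
$t{\left(R,F \right)} = - 18 F R$ ($t{\left(R,F \right)} = R F 3 \left(-6\right) = F R \left(-18\right) = - 18 F R$)
$\left(3668 + t{\left(122,-173 \right)}\right) \left(33924 + \left(\left(11159 + K\right) + 11549\right)\right) = \left(3668 - \left(-3114\right) 122\right) \left(33924 + \left(\left(11159 + 1344\right) + 11549\right)\right) = \left(3668 + 379908\right) \left(33924 + \left(12503 + 11549\right)\right) = 383576 \left(33924 + 24052\right) = 383576 \cdot 57976 = 22238202176$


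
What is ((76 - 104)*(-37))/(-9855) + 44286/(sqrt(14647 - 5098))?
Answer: -1036/9855 + 14762*sqrt(1061)/1061 ≈ 453.09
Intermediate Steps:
((76 - 104)*(-37))/(-9855) + 44286/(sqrt(14647 - 5098)) = -28*(-37)*(-1/9855) + 44286/(sqrt(9549)) = 1036*(-1/9855) + 44286/((3*sqrt(1061))) = -1036/9855 + 44286*(sqrt(1061)/3183) = -1036/9855 + 14762*sqrt(1061)/1061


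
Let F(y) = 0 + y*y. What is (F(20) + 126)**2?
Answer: 276676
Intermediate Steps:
F(y) = y**2 (F(y) = 0 + y**2 = y**2)
(F(20) + 126)**2 = (20**2 + 126)**2 = (400 + 126)**2 = 526**2 = 276676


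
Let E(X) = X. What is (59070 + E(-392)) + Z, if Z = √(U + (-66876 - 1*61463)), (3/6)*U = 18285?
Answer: 58678 + I*√91769 ≈ 58678.0 + 302.93*I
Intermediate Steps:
U = 36570 (U = 2*18285 = 36570)
Z = I*√91769 (Z = √(36570 + (-66876 - 1*61463)) = √(36570 + (-66876 - 61463)) = √(36570 - 128339) = √(-91769) = I*√91769 ≈ 302.93*I)
(59070 + E(-392)) + Z = (59070 - 392) + I*√91769 = 58678 + I*√91769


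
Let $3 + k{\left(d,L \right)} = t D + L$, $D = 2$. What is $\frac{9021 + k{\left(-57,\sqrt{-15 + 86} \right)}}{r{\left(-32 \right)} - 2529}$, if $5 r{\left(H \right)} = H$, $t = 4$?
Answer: $- \frac{45130}{12677} - \frac{5 \sqrt{71}}{12677} \approx -3.5633$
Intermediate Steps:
$k{\left(d,L \right)} = 5 + L$ ($k{\left(d,L \right)} = -3 + \left(4 \cdot 2 + L\right) = -3 + \left(8 + L\right) = 5 + L$)
$r{\left(H \right)} = \frac{H}{5}$
$\frac{9021 + k{\left(-57,\sqrt{-15 + 86} \right)}}{r{\left(-32 \right)} - 2529} = \frac{9021 + \left(5 + \sqrt{-15 + 86}\right)}{\frac{1}{5} \left(-32\right) - 2529} = \frac{9021 + \left(5 + \sqrt{71}\right)}{- \frac{32}{5} - 2529} = \frac{9026 + \sqrt{71}}{- \frac{12677}{5}} = \left(9026 + \sqrt{71}\right) \left(- \frac{5}{12677}\right) = - \frac{45130}{12677} - \frac{5 \sqrt{71}}{12677}$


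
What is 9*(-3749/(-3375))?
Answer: 3749/375 ≈ 9.9973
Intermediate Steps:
9*(-3749/(-3375)) = 9*(-3749*(-1/3375)) = 9*(3749/3375) = 3749/375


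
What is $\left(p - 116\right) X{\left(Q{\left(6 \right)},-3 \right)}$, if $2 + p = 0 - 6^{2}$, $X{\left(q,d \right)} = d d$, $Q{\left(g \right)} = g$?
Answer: $-1386$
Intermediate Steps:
$X{\left(q,d \right)} = d^{2}$
$p = -38$ ($p = -2 + \left(0 - 6^{2}\right) = -2 + \left(0 - 36\right) = -2 - 36 = -38$)
$\left(p - 116\right) X{\left(Q{\left(6 \right)},-3 \right)} = \left(-38 - 116\right) \left(-3\right)^{2} = \left(-154\right) 9 = -1386$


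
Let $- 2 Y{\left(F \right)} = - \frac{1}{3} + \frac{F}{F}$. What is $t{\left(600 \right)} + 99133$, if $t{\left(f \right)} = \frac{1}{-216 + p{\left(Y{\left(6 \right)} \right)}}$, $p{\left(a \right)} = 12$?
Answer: $\frac{20223131}{204} \approx 99133.0$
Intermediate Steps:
$Y{\left(F \right)} = - \frac{1}{3}$ ($Y{\left(F \right)} = - \frac{- \frac{1}{3} + \frac{F}{F}}{2} = - \frac{\left(-1\right) \frac{1}{3} + 1}{2} = - \frac{- \frac{1}{3} + 1}{2} = \left(- \frac{1}{2}\right) \frac{2}{3} = - \frac{1}{3}$)
$t{\left(f \right)} = - \frac{1}{204}$ ($t{\left(f \right)} = \frac{1}{-216 + 12} = \frac{1}{-204} = - \frac{1}{204}$)
$t{\left(600 \right)} + 99133 = - \frac{1}{204} + 99133 = \frac{20223131}{204}$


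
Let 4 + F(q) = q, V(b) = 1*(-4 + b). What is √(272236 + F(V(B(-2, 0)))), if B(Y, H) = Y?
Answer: √272226 ≈ 521.75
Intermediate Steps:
V(b) = -4 + b
F(q) = -4 + q
√(272236 + F(V(B(-2, 0)))) = √(272236 + (-4 + (-4 - 2))) = √(272236 + (-4 - 6)) = √(272236 - 10) = √272226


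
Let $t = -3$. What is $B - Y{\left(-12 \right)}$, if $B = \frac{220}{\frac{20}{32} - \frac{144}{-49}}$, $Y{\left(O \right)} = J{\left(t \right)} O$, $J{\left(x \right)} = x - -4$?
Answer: $\frac{9364}{127} \approx 73.732$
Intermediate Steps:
$J{\left(x \right)} = 4 + x$ ($J{\left(x \right)} = x + 4 = 4 + x$)
$Y{\left(O \right)} = O$ ($Y{\left(O \right)} = \left(4 - 3\right) O = 1 O = O$)
$B = \frac{7840}{127}$ ($B = \frac{220}{20 \cdot \frac{1}{32} - - \frac{144}{49}} = \frac{220}{\frac{5}{8} + \frac{144}{49}} = \frac{220}{\frac{1397}{392}} = 220 \cdot \frac{392}{1397} = \frac{7840}{127} \approx 61.732$)
$B - Y{\left(-12 \right)} = \frac{7840}{127} - -12 = \frac{7840}{127} + 12 = \frac{9364}{127}$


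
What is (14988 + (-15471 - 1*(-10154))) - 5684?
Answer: 3987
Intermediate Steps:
(14988 + (-15471 - 1*(-10154))) - 5684 = (14988 + (-15471 + 10154)) - 5684 = (14988 - 5317) - 5684 = 9671 - 5684 = 3987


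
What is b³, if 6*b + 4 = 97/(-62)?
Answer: -1520875/1906624 ≈ -0.79768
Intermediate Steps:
b = -115/124 (b = -⅔ + (97/(-62))/6 = -⅔ + (97*(-1/62))/6 = -⅔ + (⅙)*(-97/62) = -⅔ - 97/372 = -115/124 ≈ -0.92742)
b³ = (-115/124)³ = -1520875/1906624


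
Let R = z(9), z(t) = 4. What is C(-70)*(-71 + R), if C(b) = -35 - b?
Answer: -2345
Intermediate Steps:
R = 4
C(-70)*(-71 + R) = (-35 - 1*(-70))*(-71 + 4) = (-35 + 70)*(-67) = 35*(-67) = -2345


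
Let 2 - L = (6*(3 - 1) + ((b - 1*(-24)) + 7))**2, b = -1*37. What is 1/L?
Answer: -1/34 ≈ -0.029412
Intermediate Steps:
b = -37
L = -34 (L = 2 - (6*(3 - 1) + ((-37 - 1*(-24)) + 7))**2 = 2 - (6*2 + ((-37 + 24) + 7))**2 = 2 - (12 + (-13 + 7))**2 = 2 - (12 - 6)**2 = 2 - 1*6**2 = 2 - 1*36 = 2 - 36 = -34)
1/L = 1/(-34) = -1/34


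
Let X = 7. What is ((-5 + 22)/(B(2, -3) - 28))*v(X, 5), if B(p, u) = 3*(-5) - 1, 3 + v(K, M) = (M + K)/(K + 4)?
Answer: 357/484 ≈ 0.73760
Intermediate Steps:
v(K, M) = -3 + (K + M)/(4 + K) (v(K, M) = -3 + (M + K)/(K + 4) = -3 + (K + M)/(4 + K))
B(p, u) = -16 (B(p, u) = -15 - 1 = -16)
((-5 + 22)/(B(2, -3) - 28))*v(X, 5) = ((-5 + 22)/(-16 - 28))*((-12 + 5 - 2*7)/(4 + 7)) = (17/(-44))*((-12 + 5 - 14)/11) = (17*(-1/44))*((1/11)*(-21)) = -17/44*(-21/11) = 357/484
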